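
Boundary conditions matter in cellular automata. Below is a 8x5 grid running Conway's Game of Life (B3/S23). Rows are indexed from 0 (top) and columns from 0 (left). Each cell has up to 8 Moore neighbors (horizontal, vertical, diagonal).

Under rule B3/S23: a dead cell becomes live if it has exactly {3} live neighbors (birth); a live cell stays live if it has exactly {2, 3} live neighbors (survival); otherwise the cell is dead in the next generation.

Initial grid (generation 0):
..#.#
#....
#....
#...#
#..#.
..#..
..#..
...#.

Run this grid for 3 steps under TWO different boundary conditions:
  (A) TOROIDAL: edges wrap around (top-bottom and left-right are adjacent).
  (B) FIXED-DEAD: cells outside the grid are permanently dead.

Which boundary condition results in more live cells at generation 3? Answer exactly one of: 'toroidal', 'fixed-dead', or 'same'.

Under TOROIDAL boundary, generation 3:
.#...
.#.#.
.###.
.....
.....
....#
.....
.....
Population = 7

Under FIXED-DEAD boundary, generation 3:
.....
.#...
.#...
.....
.....
...##
..#..
.....
Population = 5

Comparison: toroidal=7, fixed-dead=5 -> toroidal

Answer: toroidal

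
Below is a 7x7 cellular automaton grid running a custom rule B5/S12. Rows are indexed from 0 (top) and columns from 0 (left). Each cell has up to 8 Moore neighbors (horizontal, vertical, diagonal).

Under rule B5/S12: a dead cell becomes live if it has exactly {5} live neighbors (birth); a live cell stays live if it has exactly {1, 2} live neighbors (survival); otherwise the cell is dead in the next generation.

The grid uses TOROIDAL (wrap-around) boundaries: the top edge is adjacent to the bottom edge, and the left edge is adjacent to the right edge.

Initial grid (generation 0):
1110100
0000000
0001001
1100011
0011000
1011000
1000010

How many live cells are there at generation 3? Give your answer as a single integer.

Answer: 5

Derivation:
Simulating step by step:
Generation 0 (given above): 17 live cells
Generation 1: 8 live cells
1010100
0000000
0000000
0100010
0100000
1000000
0000010
Generation 2: 5 live cells
0000100
0000000
0000000
0100000
0100000
1000000
0000010
Generation 3: 5 live cells
0000100
0000000
0000000
0100000
0100000
1000000
0000010
Population at generation 3: 5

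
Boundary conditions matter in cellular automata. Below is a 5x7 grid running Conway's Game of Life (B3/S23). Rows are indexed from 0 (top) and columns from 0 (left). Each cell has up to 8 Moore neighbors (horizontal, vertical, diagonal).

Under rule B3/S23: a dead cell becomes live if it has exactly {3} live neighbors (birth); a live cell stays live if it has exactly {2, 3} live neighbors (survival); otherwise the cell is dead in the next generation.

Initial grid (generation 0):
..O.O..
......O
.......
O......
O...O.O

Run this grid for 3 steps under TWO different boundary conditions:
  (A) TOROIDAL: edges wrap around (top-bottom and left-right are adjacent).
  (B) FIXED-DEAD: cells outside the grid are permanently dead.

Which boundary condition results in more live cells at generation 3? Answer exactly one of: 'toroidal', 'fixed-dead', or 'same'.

Answer: toroidal

Derivation:
Under TOROIDAL boundary, generation 3:
.OO.OO.
.......
.......
.OO.OO.
O.....O
Population = 10

Under FIXED-DEAD boundary, generation 3:
.......
.......
.......
.......
.......
Population = 0

Comparison: toroidal=10, fixed-dead=0 -> toroidal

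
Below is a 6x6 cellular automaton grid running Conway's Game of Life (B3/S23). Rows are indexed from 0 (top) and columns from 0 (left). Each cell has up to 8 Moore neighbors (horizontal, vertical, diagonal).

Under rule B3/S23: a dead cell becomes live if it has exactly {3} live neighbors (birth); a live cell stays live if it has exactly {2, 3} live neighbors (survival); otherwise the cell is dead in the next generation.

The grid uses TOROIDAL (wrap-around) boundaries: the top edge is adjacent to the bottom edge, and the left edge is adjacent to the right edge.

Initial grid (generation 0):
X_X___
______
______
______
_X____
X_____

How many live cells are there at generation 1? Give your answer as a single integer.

Answer: 2

Derivation:
Simulating step by step:
Generation 0 (given above): 4 live cells
Generation 1: 2 live cells
_X____
______
______
______
______
X_____
Population at generation 1: 2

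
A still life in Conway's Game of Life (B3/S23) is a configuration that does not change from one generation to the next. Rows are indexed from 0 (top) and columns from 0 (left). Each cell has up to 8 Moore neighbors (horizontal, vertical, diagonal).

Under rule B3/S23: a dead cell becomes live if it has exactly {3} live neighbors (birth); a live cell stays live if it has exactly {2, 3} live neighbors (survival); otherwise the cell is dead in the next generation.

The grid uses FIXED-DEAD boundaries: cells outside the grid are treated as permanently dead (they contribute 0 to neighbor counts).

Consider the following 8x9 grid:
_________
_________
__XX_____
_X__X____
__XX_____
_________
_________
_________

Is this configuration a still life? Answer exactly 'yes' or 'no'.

Answer: yes

Derivation:
Compute generation 1 and compare to generation 0 (given above):
Generation 1:
_________
_________
__XX_____
_X__X____
__XX_____
_________
_________
_________
The grids are IDENTICAL -> still life.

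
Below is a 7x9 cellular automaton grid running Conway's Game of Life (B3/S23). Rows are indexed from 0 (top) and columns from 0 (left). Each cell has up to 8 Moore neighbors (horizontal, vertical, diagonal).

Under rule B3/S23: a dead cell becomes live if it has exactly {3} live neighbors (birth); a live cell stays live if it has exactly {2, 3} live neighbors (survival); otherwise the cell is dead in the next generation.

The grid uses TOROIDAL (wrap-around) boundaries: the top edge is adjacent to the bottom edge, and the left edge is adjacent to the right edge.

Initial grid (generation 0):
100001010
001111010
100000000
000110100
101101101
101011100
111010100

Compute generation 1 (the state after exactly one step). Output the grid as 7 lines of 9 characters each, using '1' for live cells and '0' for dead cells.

Simulating step by step:
Generation 0 (given above): 28 live cells
Generation 1: 23 live cells
(generation 1 grid is the final answer)

Answer: 100000010
010111000
001000100
111110111
101000001
000000000
101010010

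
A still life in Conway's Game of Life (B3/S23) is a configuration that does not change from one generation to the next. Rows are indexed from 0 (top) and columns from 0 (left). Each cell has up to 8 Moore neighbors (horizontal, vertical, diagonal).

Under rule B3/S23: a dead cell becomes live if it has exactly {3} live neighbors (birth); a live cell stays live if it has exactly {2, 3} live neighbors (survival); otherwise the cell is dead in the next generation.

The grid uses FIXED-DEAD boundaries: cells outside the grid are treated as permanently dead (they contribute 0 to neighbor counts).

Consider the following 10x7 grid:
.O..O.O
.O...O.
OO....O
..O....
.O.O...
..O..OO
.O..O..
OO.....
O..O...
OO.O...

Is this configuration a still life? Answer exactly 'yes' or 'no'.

Answer: no

Derivation:
Compute generation 1 and compare to generation 0 (given above):
Generation 1:
.....O.
.OO..OO
OOO....
O.O....
.O.O...
.OOOOO.
OOO..O.
OOO....
.......
OOO....
Cell (0,1) differs: gen0=1 vs gen1=0 -> NOT a still life.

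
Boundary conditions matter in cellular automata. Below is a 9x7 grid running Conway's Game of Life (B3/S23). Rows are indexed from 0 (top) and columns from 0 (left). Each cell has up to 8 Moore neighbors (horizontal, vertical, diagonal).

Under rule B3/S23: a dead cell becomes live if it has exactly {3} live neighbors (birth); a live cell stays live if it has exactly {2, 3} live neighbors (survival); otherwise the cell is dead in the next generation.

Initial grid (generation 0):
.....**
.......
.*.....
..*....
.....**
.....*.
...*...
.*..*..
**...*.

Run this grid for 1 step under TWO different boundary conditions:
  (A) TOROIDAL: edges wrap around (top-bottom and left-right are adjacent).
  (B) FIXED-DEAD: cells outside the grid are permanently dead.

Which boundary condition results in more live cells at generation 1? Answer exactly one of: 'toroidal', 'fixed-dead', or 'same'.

Answer: toroidal

Derivation:
Under TOROIDAL boundary, generation 1:
*....**
.......
.......
.......
.....**
....***
....*..
***.*..
**..**.
Population = 17

Under FIXED-DEAD boundary, generation 1:
.......
.......
.......
.......
.....**
....***
....*..
***.*..
**.....
Population = 12

Comparison: toroidal=17, fixed-dead=12 -> toroidal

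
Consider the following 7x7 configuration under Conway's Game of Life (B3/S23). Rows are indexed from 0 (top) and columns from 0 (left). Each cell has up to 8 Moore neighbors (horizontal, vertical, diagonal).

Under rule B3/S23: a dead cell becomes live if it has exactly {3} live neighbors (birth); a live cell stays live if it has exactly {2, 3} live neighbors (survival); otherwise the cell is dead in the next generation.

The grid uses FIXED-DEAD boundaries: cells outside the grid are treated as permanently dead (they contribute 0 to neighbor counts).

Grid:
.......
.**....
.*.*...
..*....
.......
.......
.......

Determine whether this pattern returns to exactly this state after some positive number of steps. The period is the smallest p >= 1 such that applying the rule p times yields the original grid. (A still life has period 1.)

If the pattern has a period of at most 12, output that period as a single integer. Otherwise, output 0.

Simulating and comparing each generation to the original:
Gen 0 (original, given above): 5 live cells
Gen 1: 5 live cells, MATCHES original -> period = 1

Answer: 1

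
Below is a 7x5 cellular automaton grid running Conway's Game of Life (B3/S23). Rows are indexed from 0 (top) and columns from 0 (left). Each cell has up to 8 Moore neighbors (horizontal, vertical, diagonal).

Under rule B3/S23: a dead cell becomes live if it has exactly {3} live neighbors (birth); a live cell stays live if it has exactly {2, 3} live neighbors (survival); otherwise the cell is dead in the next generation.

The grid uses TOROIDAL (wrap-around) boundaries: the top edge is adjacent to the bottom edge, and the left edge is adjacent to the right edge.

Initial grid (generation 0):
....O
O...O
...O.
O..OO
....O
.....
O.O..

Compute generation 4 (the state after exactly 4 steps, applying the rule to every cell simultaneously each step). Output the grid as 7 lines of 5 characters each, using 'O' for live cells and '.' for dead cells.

Simulating step by step:
Generation 0 (given above): 10 live cells
Generation 1: 12 live cells
.O.OO
O..OO
...O.
O..O.
O..OO
.....
.....
Generation 2: 12 live cells
..OO.
O....
O.OO.
O.OO.
O..O.
....O
.....
Generation 3: 10 live cells
.....
.....
O.OO.
O....
OOOO.
....O
...O.
Generation 4: 10 live cells
(generation 4 grid is the final answer)

Answer: .....
.....
.O..O
O....
OOOO.
OO..O
.....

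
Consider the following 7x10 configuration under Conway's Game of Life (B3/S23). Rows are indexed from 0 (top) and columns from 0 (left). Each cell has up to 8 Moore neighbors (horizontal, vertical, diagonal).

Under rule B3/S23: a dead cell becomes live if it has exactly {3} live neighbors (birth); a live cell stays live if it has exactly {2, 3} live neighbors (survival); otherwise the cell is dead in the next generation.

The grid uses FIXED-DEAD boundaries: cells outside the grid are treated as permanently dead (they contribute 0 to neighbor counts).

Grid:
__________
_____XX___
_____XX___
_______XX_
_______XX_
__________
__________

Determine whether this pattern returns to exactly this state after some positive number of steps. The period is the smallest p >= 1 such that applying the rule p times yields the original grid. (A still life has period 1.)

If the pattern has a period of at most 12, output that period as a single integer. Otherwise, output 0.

Simulating and comparing each generation to the original:
Gen 0 (original, given above): 8 live cells
Gen 1: 6 live cells, differs from original
Gen 2: 8 live cells, MATCHES original -> period = 2

Answer: 2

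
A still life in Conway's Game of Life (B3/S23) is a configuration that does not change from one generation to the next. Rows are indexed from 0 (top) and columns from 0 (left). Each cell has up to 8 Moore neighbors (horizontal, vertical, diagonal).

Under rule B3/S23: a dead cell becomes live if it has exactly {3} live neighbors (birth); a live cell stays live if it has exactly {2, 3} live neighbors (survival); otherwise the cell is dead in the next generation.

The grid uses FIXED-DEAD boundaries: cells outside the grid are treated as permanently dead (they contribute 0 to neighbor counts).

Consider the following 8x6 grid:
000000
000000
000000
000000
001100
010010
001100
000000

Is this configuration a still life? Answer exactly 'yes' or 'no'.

Answer: yes

Derivation:
Compute generation 1 and compare to generation 0 (given above):
Generation 1:
000000
000000
000000
000000
001100
010010
001100
000000
The grids are IDENTICAL -> still life.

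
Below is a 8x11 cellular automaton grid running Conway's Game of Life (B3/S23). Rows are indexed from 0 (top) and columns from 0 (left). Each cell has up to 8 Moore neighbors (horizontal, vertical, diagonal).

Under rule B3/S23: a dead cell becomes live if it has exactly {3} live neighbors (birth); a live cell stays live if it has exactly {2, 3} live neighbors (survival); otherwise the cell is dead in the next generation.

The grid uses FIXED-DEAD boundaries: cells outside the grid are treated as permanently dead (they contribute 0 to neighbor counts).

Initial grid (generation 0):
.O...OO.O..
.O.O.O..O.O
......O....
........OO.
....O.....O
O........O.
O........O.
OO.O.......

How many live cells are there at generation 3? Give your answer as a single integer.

Answer: 16

Derivation:
Simulating step by step:
Generation 0 (given above): 21 live cells
Generation 1: 20 live cells
..O.OOOO.O.
..O.OO...O.
.......OO..
.........O.
........O.O
.........OO
O..........
OO.........
Generation 2: 17 live cells
....O.O.O..
....O....O.
........OO.
.......O.O.
........O.O
.........OO
OO.........
OO.........
Generation 3: 16 live cells
.....O.....
.....O.O.O.
.........OO
.......O..O
........O.O
.........OO
OO.........
OO.........
Population at generation 3: 16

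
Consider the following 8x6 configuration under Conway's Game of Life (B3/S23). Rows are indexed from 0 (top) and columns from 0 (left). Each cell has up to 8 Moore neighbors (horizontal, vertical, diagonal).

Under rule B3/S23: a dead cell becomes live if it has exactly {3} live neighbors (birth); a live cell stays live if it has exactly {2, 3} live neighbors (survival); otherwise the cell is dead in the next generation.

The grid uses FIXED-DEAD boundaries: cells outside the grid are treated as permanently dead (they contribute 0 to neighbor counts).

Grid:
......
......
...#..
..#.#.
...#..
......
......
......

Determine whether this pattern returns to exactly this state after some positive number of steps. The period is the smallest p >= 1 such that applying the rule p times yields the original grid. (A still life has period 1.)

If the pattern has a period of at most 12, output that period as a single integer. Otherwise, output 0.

Simulating and comparing each generation to the original:
Gen 0 (original, given above): 4 live cells
Gen 1: 4 live cells, MATCHES original -> period = 1

Answer: 1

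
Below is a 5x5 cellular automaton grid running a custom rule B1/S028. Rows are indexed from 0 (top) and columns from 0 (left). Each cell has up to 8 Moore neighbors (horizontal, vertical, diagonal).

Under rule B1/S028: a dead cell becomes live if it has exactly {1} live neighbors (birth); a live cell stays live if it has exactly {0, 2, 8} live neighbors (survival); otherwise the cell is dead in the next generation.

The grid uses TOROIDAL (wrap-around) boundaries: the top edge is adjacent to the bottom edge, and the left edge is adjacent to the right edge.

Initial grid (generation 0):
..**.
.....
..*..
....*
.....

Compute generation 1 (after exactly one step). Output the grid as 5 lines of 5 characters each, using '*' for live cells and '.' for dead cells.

Answer: .*..*
....*
***.*
***.*
**...

Derivation:
Simulating step by step:
Generation 0 (given above): 4 live cells
Generation 1: 13 live cells
(generation 1 grid is the final answer)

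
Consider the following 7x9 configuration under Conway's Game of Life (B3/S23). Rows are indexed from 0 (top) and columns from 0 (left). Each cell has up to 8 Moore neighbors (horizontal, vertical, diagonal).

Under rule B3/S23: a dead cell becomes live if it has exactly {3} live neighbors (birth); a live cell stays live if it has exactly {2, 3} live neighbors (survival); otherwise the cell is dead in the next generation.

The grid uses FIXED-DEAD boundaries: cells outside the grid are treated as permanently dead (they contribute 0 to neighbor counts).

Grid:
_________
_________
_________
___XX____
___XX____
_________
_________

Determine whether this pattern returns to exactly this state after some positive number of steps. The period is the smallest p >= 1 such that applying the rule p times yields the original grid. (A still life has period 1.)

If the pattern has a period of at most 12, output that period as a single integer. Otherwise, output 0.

Answer: 1

Derivation:
Simulating and comparing each generation to the original:
Gen 0 (original, given above): 4 live cells
Gen 1: 4 live cells, MATCHES original -> period = 1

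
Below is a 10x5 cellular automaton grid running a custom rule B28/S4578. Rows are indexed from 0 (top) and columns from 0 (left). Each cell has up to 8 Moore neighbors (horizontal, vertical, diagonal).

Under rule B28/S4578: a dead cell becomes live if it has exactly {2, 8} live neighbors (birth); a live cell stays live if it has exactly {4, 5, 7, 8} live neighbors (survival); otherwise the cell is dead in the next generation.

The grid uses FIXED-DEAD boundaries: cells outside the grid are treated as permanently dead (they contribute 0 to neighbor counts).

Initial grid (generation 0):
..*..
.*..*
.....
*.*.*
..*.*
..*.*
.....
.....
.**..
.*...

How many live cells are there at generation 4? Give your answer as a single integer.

Simulating step by step:
Generation 0 (given above): 13 live cells
Generation 1: 13 live cells
.*.*.
..**.
*.*.*
.....
.....
.*...
...*.
.**..
*....
*....
Generation 2: 12 live cells
....*
*.**.
.....
.*.*.
.....
..*..
*....
*..*.
..*..
.*...
Generation 3: 16 live cells
.**..
.*..*
*...*
..*..
.*.*.
.*...
..**.
..*..
*..*.
..*..
Generation 4: 11 live cells
*..*.
.....
..*..
*...*
*....
*...*
.....
....*
.....
.*.*.
Population at generation 4: 11

Answer: 11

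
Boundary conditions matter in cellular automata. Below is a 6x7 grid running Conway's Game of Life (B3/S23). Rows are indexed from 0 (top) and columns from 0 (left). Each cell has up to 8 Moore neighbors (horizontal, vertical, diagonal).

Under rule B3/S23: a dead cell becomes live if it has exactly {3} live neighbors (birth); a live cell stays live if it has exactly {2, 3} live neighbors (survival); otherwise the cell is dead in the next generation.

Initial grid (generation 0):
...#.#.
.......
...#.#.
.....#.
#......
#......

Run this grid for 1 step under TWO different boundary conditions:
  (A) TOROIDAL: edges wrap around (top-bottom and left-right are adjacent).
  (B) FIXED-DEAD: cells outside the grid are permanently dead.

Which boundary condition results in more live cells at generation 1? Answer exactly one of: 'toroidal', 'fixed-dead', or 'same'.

Under TOROIDAL boundary, generation 1:
.......
.......
....#..
....#.#
......#
......#
Population = 5

Under FIXED-DEAD boundary, generation 1:
.......
.......
....#..
....#..
.......
.......
Population = 2

Comparison: toroidal=5, fixed-dead=2 -> toroidal

Answer: toroidal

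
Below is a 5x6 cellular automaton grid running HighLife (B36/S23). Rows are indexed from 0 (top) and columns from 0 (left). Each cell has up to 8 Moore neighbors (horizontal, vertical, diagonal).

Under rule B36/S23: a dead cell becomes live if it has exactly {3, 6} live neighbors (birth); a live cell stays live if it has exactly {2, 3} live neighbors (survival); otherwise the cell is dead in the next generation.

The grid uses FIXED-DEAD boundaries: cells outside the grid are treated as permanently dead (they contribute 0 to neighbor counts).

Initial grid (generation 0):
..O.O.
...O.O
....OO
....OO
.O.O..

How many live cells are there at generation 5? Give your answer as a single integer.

Simulating step by step:
Generation 0 (given above): 10 live cells
Generation 1: 8 live cells
...OO.
...O.O
...O..
...O.O
....O.
Generation 2: 8 live cells
...OO.
..OO..
..OO..
...O..
....O.
Generation 3: 7 live cells
..OOO.
......
....O.
..OOO.
......
Generation 4: 6 live cells
...O..
....O.
....O.
...OO.
...O..
Generation 5: 8 live cells
......
...OO.
....OO
...OO.
...OO.
Population at generation 5: 8

Answer: 8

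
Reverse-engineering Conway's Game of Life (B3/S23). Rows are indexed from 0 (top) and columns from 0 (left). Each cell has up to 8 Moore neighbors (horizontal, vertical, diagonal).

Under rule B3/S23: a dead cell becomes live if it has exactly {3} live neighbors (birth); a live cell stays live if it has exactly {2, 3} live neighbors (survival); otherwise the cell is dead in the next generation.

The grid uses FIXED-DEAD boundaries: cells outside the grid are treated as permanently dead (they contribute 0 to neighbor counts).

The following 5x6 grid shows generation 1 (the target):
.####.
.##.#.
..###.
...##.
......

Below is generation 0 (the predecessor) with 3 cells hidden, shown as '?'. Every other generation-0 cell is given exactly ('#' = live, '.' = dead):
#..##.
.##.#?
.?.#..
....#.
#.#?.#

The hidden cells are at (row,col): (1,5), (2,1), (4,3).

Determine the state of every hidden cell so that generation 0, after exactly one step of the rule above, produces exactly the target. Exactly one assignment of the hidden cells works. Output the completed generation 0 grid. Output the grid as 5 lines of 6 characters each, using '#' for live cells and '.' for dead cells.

Answer: #..##.
.##.#.
...#..
....#.
#.#..#

Derivation:
Hidden generation-0 cells (in order): (1,5), (2,1), (4,3).
A hidden cell only influences target cells in its own 3x3 neighborhood. Try each of the 2^3 = 8 assignments, step the completed generation 0 forward once under B3/S23, and compare with the target:
  (1,5)=. (2,1)=. (4,3)=. -> step reproduces the target at every cell -> ACCEPT
  (1,5)=. (2,1)=. (4,3)=# -> step gives (3,2)='#' but target has '.' -> reject
  (1,5)=. (2,1)=# (4,3)=. -> step gives (1,0)='#' but target has '.' -> reject
  (1,5)=. (2,1)=# (4,3)=# -> step gives (1,0)='#' but target has '.' -> reject
  (1,5)=# (2,1)=. (4,3)=. -> step gives (0,5)='#' but target has '.' -> reject
  (1,5)=# (2,1)=. (4,3)=# -> step gives (0,5)='#' but target has '.' -> reject
  (1,5)=# (2,1)=# (4,3)=. -> step gives (0,5)='#' but target has '.' -> reject
  (1,5)=# (2,1)=# (4,3)=# -> step gives (0,5)='#' but target has '.' -> reject
Unique solution: (1,5)=dead, (2,1)=dead, (4,3)=dead.
Check: live-neighbor counts of every cell in the completed generation 0:
133322
223532
123332
122322
020221
Applying B3/S23 to generation 0 with these counts gives:
.####.
.##.#.
..###.
...##.
......
which matches the target exactly.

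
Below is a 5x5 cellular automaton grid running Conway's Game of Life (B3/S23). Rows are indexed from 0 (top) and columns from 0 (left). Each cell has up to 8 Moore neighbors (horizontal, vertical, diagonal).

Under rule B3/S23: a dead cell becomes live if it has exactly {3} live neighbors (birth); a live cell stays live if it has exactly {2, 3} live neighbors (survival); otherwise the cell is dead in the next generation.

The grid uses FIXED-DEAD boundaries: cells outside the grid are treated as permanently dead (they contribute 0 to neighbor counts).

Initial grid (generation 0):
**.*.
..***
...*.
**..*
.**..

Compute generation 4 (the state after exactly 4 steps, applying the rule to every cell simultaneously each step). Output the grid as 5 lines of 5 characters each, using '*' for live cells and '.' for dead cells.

Answer: ****.
.....
..*..
***..
.....

Derivation:
Simulating step by step:
Generation 0 (given above): 12 live cells
Generation 1: 12 live cells
.*.**
.*..*
.*...
**.*.
***..
Generation 2: 10 live cells
..***
**.**
.*...
.....
*.*..
Generation 3: 10 live cells
.**.*
**..*
***..
.*...
.....
Generation 4: 8 live cells
(generation 4 grid is the final answer)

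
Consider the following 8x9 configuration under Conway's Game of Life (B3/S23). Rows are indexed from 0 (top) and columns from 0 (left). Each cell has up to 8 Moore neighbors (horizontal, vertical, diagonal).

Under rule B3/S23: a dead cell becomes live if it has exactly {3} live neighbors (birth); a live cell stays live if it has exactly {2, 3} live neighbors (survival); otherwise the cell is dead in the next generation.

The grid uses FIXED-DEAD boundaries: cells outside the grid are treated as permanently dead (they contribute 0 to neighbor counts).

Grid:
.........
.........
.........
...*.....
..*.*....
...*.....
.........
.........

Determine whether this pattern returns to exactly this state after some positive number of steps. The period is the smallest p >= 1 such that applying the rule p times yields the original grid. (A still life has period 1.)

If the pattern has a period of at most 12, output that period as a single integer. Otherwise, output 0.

Simulating and comparing each generation to the original:
Gen 0 (original, given above): 4 live cells
Gen 1: 4 live cells, MATCHES original -> period = 1

Answer: 1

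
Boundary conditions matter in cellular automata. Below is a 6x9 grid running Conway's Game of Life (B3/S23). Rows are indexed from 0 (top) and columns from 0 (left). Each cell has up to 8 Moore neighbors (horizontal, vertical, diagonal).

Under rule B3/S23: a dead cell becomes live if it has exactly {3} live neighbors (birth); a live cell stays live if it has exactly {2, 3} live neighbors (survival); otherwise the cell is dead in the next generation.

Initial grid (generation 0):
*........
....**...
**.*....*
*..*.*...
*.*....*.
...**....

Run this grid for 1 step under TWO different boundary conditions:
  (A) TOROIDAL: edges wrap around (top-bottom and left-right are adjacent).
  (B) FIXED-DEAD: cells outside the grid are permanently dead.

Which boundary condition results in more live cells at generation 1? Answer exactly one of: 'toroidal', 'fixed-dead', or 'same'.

Under TOROIDAL boundary, generation 1:
...*.*...
.*..*...*
****.*..*
...**....
.**.....*
.*.*....*
Population = 19

Under FIXED-DEAD boundary, generation 1:
.........
**..*....
****.*...
*..**....
.**......
...*.....
Population = 14

Comparison: toroidal=19, fixed-dead=14 -> toroidal

Answer: toroidal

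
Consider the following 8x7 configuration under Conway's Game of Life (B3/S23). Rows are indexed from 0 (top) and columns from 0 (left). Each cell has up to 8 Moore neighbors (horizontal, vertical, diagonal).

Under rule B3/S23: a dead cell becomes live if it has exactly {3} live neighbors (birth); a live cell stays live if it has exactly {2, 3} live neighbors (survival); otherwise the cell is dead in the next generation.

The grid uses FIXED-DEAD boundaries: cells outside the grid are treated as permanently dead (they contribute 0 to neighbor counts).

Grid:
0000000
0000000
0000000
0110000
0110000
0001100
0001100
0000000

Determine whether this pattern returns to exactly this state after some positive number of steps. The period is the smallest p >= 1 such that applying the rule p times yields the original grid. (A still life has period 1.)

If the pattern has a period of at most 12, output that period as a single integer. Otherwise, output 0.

Simulating and comparing each generation to the original:
Gen 0 (original, given above): 8 live cells
Gen 1: 6 live cells, differs from original
Gen 2: 8 live cells, MATCHES original -> period = 2

Answer: 2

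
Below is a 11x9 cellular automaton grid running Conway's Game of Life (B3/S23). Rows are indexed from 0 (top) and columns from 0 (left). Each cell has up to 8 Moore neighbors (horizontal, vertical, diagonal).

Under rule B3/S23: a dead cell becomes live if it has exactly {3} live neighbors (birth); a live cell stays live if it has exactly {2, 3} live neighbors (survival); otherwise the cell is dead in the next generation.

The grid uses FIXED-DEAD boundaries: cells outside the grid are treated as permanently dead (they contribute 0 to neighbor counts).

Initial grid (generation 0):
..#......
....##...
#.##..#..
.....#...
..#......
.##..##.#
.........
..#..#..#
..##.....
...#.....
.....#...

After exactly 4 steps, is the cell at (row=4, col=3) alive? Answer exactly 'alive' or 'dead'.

Answer: alive

Derivation:
Simulating step by step:
Generation 0 (given above): 21 live cells
Generation 1: 28 live cells
.........
.##.##...
...#..#..
.###.....
.##..##..
.##......
.##..###.
..##.....
..###....
..###....
.........
Generation 2: 21 live cells
.........
..####...
.....#...
.#.####..
#........
#..#...#.
......#..
.....##..
.#.......
..#.#....
...#.....
Generation 3: 23 live cells
...##....
...###...
.........
....###..
####.##..
.........
.....###.
.....##..
.....#...
..##.....
...#.....
Generation 4: 31 live cells
...#.#...
...#.#...
...#..#..
.####.#..
.###..#..
.##.#..#.
.....#.#.
....#..#.
....###..
..###....
..##.....

Cell (4,3) at generation 4: 1 -> alive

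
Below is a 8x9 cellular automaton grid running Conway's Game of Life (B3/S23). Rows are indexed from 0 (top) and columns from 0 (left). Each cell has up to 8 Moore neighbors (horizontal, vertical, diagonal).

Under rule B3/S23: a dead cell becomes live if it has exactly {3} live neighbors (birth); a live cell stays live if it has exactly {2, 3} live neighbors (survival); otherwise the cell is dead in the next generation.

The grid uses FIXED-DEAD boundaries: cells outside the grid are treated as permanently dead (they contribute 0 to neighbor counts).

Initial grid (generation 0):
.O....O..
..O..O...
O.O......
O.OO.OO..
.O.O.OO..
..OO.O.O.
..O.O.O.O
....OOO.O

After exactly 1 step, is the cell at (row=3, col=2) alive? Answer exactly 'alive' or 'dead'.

Simulating step by step:
Generation 0 (given above): 27 live cells
Generation 1: 18 live cells
.........
..O......
..O.OOO..
O..O.OO..
.O.....O.
.O.....O.
..O.....O
...OO.O..

Cell (3,2) at generation 1: 0 -> dead

Answer: dead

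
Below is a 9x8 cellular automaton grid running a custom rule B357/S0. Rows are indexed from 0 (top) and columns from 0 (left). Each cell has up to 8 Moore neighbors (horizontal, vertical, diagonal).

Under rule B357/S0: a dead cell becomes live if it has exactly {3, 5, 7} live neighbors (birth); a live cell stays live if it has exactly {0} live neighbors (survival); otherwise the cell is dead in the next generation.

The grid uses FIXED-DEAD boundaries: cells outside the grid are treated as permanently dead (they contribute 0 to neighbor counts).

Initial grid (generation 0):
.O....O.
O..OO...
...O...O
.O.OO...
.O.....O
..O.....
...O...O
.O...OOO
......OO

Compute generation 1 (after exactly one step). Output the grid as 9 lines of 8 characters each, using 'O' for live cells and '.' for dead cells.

Simulating step by step:
Generation 0 (given above): 21 live cells
Generation 1: 9 live cells
(generation 1 grid is the final answer)

Answer: ......O.
..O.....
....O..O
........
...O...O
........
..O.....
.O......
.....O..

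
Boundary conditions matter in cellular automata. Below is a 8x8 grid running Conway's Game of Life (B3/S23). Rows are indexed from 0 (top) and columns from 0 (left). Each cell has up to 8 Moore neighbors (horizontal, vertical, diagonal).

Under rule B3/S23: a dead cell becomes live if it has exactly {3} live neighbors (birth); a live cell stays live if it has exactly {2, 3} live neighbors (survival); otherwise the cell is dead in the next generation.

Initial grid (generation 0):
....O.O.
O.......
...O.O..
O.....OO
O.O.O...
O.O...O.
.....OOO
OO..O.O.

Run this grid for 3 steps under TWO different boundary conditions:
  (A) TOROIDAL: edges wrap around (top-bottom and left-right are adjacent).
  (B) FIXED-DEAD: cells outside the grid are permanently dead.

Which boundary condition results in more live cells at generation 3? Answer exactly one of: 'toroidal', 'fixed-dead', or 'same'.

Under TOROIDAL boundary, generation 3:
..O.OOO.
.....OOO
...OO..O
OO.OO...
...O.O..
....OOO.
O....OOO
.O.....O
Population = 25

Under FIXED-DEAD boundary, generation 3:
........
........
..OOO...
..OOO...
..OO....
....O...
.....OO.
........
Population = 11

Comparison: toroidal=25, fixed-dead=11 -> toroidal

Answer: toroidal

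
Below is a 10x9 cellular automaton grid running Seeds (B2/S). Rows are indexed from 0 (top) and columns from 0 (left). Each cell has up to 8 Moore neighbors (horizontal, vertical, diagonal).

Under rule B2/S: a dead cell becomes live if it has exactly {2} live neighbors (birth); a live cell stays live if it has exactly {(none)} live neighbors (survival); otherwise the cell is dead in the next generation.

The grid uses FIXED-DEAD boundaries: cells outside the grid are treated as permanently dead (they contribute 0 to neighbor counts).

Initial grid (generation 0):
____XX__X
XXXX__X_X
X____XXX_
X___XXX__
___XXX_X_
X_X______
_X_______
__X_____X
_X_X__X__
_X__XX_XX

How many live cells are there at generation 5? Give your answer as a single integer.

Simulating step by step:
Generation 0 (given above): 34 live cells
Generation 1: 17 live cells
X_____X__
_________
________X
_X______X
X_X______
_____XX__
X__X_____
X__X___X_
X________
X__X_____
Generation 2: 22 live cells
_________
_______X_
_______X_
X_X____X_
_____XXX_
X_XXX____
_XX__X_X_
__X_X____
__XXX____
_X_______
Generation 3: 13 live cells
_________
______X_X
_X_______
_X___X___
X_______X
________X
X_____X__
______X__
_____X___
____X____
Generation 4: 17 live cells
_______X_
_______X_
X_X__XXX_
__X______
_X_____X_
XX_______
_____X___
_______X_
____X_X__
_____X___
Generation 5: 19 live cells
______X_X
_X___X___
___X____X
X__X_X__X
_________
__X___X__
XX____X__
____X____
_______X_
____X_X__
Population at generation 5: 19

Answer: 19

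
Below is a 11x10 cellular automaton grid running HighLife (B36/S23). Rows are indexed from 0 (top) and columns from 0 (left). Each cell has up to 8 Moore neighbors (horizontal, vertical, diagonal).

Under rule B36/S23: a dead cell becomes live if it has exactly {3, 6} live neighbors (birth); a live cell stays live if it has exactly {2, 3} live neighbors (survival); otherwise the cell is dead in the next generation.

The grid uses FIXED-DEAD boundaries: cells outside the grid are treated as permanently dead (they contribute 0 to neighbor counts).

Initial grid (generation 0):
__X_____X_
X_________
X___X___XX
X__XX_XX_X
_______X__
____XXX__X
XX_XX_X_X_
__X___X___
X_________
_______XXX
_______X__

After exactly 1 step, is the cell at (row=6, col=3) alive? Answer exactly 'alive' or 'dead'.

Answer: alive

Derivation:
Simulating step by step:
Generation 0 (given above): 31 live cells
Generation 1: 39 live cells
__________
_X______XX
XX_XXX_XXX
___XXXXX_X
___X___X__
___XX_X_X_
_XXXXXX___
X_XX_X_X__
_______XX_
_______XX_
_______X__

Cell (6,3) at generation 1: 1 -> alive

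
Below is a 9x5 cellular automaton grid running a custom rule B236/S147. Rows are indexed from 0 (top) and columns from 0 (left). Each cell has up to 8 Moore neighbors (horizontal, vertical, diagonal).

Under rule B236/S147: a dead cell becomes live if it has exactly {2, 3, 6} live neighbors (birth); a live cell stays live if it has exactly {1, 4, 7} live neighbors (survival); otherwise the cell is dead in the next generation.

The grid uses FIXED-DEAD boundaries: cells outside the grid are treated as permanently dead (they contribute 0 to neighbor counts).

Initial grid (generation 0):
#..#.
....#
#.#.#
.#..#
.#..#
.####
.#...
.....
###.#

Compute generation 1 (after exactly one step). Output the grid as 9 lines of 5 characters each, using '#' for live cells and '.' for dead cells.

Simulating step by step:
Generation 0 (given above): 19 live cells
Generation 1: 22 live cells
(generation 1 grid is the final answer)

Answer: ...##
###..
###..
#.#..
#....
#.#..
#..##
#.##.
#.##.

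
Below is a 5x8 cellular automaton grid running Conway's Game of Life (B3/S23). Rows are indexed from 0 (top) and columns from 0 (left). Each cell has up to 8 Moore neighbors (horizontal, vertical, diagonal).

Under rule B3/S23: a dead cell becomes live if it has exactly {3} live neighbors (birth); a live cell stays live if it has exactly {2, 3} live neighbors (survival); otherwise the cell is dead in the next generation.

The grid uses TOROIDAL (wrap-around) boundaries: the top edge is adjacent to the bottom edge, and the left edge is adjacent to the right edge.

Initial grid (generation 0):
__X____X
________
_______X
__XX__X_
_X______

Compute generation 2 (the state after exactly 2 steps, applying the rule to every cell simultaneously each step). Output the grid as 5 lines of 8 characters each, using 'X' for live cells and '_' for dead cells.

Simulating step by step:
Generation 0 (given above): 7 live cells
Generation 1: 3 live cells
________
________
________
__X_____
_X_X____
Generation 2: 2 live cells
(generation 2 grid is the final answer)

Answer: ________
________
________
__X_____
__X_____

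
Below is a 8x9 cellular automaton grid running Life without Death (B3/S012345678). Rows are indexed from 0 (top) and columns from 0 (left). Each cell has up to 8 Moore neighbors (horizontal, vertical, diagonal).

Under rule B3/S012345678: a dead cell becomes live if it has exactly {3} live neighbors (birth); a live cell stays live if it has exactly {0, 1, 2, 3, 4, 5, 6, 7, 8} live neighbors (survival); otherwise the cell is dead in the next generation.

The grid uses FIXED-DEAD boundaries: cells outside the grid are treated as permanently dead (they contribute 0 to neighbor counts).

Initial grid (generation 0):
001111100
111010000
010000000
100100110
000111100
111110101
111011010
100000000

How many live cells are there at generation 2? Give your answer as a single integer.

Answer: 39

Derivation:
Simulating step by step:
Generation 0 (given above): 32 live cells
Generation 1: 36 live cells
001111100
111010000
010100000
101100110
100111100
111110101
111011110
100000000
Generation 2: 39 live cells
001111100
111010000
010110000
101100110
100111100
111110101
111011110
100001100
Population at generation 2: 39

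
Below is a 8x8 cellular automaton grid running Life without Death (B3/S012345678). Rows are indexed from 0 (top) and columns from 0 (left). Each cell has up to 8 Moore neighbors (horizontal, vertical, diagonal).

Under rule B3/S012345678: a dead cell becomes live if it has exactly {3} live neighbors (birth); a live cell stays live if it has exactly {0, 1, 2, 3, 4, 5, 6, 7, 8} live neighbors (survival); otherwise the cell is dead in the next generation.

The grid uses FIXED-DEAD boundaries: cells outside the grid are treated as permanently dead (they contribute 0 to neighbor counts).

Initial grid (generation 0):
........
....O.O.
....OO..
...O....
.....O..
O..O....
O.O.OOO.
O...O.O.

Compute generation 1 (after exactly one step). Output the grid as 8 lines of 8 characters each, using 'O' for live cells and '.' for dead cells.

Answer: ........
....O.O.
...OOO..
...O.O..
....OO..
OO.O..O.
O.O.OOO.
OO.OO.O.

Derivation:
Simulating step by step:
Generation 0 (given above): 16 live cells
Generation 1: 23 live cells
(generation 1 grid is the final answer)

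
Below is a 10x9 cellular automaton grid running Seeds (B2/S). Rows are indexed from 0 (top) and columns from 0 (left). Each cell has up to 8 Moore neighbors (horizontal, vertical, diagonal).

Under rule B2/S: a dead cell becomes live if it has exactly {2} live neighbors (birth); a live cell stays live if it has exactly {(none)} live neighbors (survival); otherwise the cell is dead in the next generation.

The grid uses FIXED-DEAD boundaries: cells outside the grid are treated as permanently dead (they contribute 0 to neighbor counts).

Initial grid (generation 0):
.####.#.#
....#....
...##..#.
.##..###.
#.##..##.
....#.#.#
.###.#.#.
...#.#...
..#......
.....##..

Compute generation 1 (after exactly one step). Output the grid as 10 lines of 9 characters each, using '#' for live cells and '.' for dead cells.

Simulating step by step:
Generation 0 (given above): 33 live cells
Generation 1: 10 live cells
(generation 1 grid is the final answer)

Answer: .......#.
.#....#.#
.#......#
#........
.........
#........
........#
.........
...#.....
.........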